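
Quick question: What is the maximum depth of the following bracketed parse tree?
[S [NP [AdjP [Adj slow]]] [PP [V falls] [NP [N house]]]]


Count bracket nesting levels:
'[' at pos 0: depth = 1
'[' at pos 3: depth = 2
'[' at pos 7: depth = 3
'[' at pos 13: depth = 4
'[' at pos 26: depth = 2
'[' at pos 30: depth = 3
'[' at pos 40: depth = 3
'[' at pos 44: depth = 4
Maximum depth reached: 4

4


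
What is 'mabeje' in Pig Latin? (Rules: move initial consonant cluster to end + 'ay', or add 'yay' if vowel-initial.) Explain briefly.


'mabeje': move consonant cluster 'm' to end and add 'ay': 'abejemay'.

abejemay


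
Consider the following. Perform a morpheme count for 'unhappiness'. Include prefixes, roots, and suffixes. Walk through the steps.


Decomposition: un- (prefix) + happy (root) + -ness (suffix) = 3 morpheme(s)

3 morphemes


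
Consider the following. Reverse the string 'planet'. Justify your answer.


Reverse 'planet' character by character: 'tenalp'.

tenalp


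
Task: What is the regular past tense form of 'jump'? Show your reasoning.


Apply rule: Add -ed. 'jump' becomes 'jumped'.

jumped


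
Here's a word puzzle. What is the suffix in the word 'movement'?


The word 'movement' = 'move' (root) + '-ment' (suffix). The suffix is '-ment'.

ment


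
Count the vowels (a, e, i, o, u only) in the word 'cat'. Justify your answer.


Vowels in 'cat': a = 1 vowels.

1


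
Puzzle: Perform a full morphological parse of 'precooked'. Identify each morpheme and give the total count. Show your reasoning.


Step 1: Identify prefix: 'pre' (meaning: before)
Step 2: Identify root: 'cook'
Step 3: Identify suffix(es): 'ed'
Decomposition: pre- (prefix: before) + cook (root) + -ed (suffix: past)
Total morphemes: 3

3 morphemes (pre- (prefix: before) + cook (root) + -ed (suffix: past))


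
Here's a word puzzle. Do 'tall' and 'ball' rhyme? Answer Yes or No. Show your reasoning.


Rime (stressed vowel + following sounds) of 'tall': -all = /ɔːl/
Rime of 'ball': -all = /ɔːl/
/ɔːl/ and /ɔːl/ are the same ending sound, so the words rhyme.

Yes


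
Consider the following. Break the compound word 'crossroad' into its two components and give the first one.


Split 'crossroad' into 'cross' + 'road'. The first part is 'cross'.

cross


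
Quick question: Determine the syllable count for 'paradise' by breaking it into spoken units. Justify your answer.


Break 'paradise' into syllables: par-a-dise -> par | a | dise = 3 syllables

3 syllables


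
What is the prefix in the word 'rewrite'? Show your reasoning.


The word 'rewrite' = 're' (prefix) + 'write' (root). The prefix is 're'.

re


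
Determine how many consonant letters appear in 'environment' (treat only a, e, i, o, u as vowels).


Consonants in 'environment': n, v, r, n, m, n, t = 7 consonants.

7


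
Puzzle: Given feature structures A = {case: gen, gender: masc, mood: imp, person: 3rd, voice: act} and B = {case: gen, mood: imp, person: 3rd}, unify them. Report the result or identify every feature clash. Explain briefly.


Compare features:
case: A=gen vs B=gen -> unified: gen
gender: A=masc vs B=_ -> unified: masc
mood: A=imp vs B=imp -> unified: imp
person: A=3rd vs B=3rd -> unified: 3rd
voice: A=act vs B=_ -> unified: act
No clashes found.

Unified: {case: gen, gender: masc, mood: imp, person: 3rd, voice: act}


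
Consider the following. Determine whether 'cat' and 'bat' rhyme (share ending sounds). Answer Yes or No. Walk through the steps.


Rime (stressed vowel + following sounds) of 'cat': -at = /æt/
Rime of 'bat': -at = /æt/
/æt/ and /æt/ are the same ending sound, so the words rhyme.

Yes


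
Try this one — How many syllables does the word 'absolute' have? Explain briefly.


Break 'absolute' into syllables: ab-so-lute -> ab | so | lute = 3 syllables

3 syllables


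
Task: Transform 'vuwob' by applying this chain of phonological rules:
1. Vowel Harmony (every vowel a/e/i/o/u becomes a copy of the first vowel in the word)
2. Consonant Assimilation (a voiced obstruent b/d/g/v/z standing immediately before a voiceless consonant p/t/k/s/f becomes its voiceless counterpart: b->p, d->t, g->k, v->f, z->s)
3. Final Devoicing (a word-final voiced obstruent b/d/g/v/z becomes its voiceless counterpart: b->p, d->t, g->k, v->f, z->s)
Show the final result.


Starting form: 'vuwob'
Rule 1: Vowel Harmony: all vowels become 'u' (matching first vowel). 'vuwob' -> 'vuwub'
Rule 2: Consonant Assimilation: no voiced obstruent (b/d/g/v/z) stands immediately before a voiceless consonant (p/t/k/s/f). No change.
Rule 3: Final Devoicing: word-final voiced obstruent 'b' becomes voiceless 'p'. 'vuwub' -> 'vuwup'
Final form: 'vuwup'

vuwup


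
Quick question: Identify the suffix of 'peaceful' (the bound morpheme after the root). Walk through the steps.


The word 'peaceful' = 'peace' (root) + '-ful' (suffix). The suffix is '-ful'.

ful


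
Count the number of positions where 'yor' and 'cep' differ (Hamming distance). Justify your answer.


Alignment:
Position 1: 'y' vs 'c' = DIFFER
Position 2: 'o' vs 'e' = DIFFER
Position 3: 'r' vs 'p' = DIFFER
Total differences: 3

3


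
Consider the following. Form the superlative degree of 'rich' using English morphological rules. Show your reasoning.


Apply superlative formation (add -est): 'rich' -> 'richest'.

richest


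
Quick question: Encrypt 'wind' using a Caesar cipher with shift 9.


Shift each letter by 9: w -> f, i -> r, n -> w, d -> m. Result: 'frwm'.

frwm


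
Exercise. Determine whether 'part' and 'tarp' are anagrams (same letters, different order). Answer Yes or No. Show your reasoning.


Sorted letters of 'part': 'aprt'
Sorted letters of 'tarp': 'aprt'
They match.

Yes


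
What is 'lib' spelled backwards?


Reverse 'lib' character by character: 'bil'.

bil


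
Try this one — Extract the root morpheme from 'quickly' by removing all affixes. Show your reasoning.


Remove suffix '-ly' from 'quickly' to get root 'quick'.

quick


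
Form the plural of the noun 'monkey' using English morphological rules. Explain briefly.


Apply rule: Add -s. 'monkey' becomes 'monkeys'.

monkeys


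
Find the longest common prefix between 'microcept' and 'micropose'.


Compare from the start: 5 characters match: 'micro'. Mismatch at position 6: 'c' vs 'p'.

micro


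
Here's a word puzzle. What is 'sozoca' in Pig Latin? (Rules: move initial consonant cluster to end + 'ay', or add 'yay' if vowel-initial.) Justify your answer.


'sozoca': move consonant cluster 's' to end and add 'ay': 'ozocasay'.

ozocasay


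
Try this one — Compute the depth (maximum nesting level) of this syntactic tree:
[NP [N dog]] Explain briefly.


Count bracket nesting levels:
'[' at pos 0: depth = 1
'[' at pos 4: depth = 2
Maximum depth reached: 2

2


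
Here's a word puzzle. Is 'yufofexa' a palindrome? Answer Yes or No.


Forward: 'yufofexa'
Reversed: 'axefofuy'
They differ.

No


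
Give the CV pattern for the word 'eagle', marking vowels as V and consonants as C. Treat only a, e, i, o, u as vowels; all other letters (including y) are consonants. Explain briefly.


Letter mapping: e = V, a = V, g = C, l = C, e = V.

VVCCV


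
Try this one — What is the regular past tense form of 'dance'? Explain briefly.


Apply rule: Add -d (word ends in -e). 'dance' becomes 'danced'.

danced


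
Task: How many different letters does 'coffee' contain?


Unique letters in 'coffee': {c, e, f, o} = 4 distinct letters.

4


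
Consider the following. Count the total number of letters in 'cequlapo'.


Spell out 'cequlapo' and number each letter: c(1), e(2), q(3), u(4), l(5), a(6), p(7), o(8). Total: 8 letters.

8


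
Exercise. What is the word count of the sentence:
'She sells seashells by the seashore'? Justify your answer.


Split into words: She | sells | seashells | by | the | seashore = 6 words.

6


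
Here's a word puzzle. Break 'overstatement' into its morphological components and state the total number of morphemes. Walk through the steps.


Step 1: Identify prefix: 'over' (meaning: excessively)
Step 2: Identify root: 'state'
Step 3: Identify suffix(es): 'ment'
Decomposition: over- (prefix: excessively) + state (root) + -ment (suffix: action/result)
Total morphemes: 3

3 morphemes (over- (prefix: excessively) + state (root) + -ment (suffix: action/result))


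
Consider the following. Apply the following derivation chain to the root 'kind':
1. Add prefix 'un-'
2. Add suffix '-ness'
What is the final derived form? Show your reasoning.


Step 1: Add prefix 'un-' to 'kind' = 'unkind'
Step 2: Add suffix '-ness' to 'unkind' = 'unkindness'

unkindness


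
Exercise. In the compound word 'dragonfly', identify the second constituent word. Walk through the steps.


Split 'dragonfly' into 'dragon' + 'fly'. The second part is 'fly'.

fly


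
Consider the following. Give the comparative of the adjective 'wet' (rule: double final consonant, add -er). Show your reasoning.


Apply comparative formation (double final consonant, add -er): 'wet' -> 'wetter'.

wetter


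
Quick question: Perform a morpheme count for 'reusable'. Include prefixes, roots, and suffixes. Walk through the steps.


Decomposition: re- (prefix) + use (root) + -able (suffix) = 3 morpheme(s)

3 morphemes


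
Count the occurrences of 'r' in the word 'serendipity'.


Letter 'r' in 'serendipity': found at position(s) 3 = 1 occurrence(s).

1


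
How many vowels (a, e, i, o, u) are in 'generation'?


Vowels in 'generation': e, e, a, i, o = 5 vowels.

5


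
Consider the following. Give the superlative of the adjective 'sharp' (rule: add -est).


Apply superlative formation (add -est): 'sharp' -> 'sharpest'.

sharpest


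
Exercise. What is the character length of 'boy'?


Spell out 'boy' and number each letter: b(1), o(2), y(3). Total: 3 letters.

3


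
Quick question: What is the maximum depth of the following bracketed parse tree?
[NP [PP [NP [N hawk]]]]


Count bracket nesting levels:
'[' at pos 0: depth = 1
'[' at pos 4: depth = 2
'[' at pos 8: depth = 3
'[' at pos 12: depth = 4
Maximum depth reached: 4

4


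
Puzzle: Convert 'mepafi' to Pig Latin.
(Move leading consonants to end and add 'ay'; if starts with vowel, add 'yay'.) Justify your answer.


'mepafi': move consonant cluster 'm' to end and add 'ay': 'epafimay'.

epafimay


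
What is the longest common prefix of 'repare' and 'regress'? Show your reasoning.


Compare from the start: 2 characters match: 're'. Mismatch at position 3: 'p' vs 'g'.

re


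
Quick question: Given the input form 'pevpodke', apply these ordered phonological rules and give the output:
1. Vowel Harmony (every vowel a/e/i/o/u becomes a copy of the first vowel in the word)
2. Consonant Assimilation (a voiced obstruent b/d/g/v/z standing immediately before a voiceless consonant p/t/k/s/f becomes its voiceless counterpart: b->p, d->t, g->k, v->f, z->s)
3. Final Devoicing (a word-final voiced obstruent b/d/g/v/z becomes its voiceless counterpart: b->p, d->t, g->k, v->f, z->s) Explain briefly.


Starting form: 'pevpodke'
Rule 1: Vowel Harmony: all vowels become 'e' (matching first vowel). 'pevpodke' -> 'pevpedke'
Rule 2: Consonant Assimilation: voiced obstruent before voiceless consonant becomes voiceless ('vp' -> 'fp', 'dk' -> 'tk'). 'pevpedke' -> 'pefpetke'
Rule 3: Final Devoicing: the word ends in the vowel 'e', not a consonant. No change.
Final form: 'pefpetke'

pefpetke


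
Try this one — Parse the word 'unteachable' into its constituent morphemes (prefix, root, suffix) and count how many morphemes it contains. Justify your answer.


Step 1: Identify prefix: 'un' (meaning: not/reverse)
Step 2: Identify root: 'teach'
Step 3: Identify suffix(es): 'able'
Decomposition: un- (prefix: not/reverse) + teach (root) + -able (suffix: capable of)
Total morphemes: 3

3 morphemes (un- (prefix: not/reverse) + teach (root) + -able (suffix: capable of))


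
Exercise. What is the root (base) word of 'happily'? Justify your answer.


Remove suffix '-ly' from 'happily' to get root 'happy'.

happy


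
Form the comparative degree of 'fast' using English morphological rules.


Apply comparative formation (add -er): 'fast' -> 'faster'.

faster


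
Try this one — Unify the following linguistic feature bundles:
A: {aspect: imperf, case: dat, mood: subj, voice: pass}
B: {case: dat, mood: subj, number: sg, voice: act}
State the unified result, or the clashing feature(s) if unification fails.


Compare features:
aspect: A=imperf vs B=_ -> unified: imperf
case: A=dat vs B=dat -> unified: dat
mood: A=subj vs B=subj -> unified: subj
number: A=_ vs B=sg -> unified: sg
voice: A=pass vs B=act -> CLASH
Clash detected on feature 'voice' (pass vs act); unification fails.

CLASH on 'voice' (pass vs act)


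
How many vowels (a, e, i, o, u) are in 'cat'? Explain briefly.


Vowels in 'cat': a = 1 vowels.

1


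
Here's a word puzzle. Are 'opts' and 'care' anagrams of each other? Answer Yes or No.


Sorted letters of 'opts': 'opst'
Sorted letters of 'care': 'acer'
They do not match.

No


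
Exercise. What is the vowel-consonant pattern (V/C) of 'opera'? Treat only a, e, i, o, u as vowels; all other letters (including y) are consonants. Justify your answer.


Letter mapping: o = V, p = C, e = V, r = C, a = V.

VCVCV


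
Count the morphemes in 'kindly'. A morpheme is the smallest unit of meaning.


Decomposition: kind (root) + -ly (suffix) = 2 morpheme(s)

2 morphemes


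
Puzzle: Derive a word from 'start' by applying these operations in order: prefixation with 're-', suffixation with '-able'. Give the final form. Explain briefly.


Step 1: Add prefix 're-' to 'start' = 'restart'
Step 2: Add suffix '-able' to 'restart' = 'restartable'

restartable


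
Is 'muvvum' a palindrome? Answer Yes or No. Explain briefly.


Forward: 'muvvum'
Reversed: 'muvvum'
They are identical.

Yes


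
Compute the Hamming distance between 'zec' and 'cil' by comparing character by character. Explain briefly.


Alignment:
Position 1: 'z' vs 'c' = DIFFER
Position 2: 'e' vs 'i' = DIFFER
Position 3: 'c' vs 'l' = DIFFER
Total differences: 3

3


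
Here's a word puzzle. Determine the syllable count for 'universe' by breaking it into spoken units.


Break 'universe' into syllables: u-ni-verse -> u | ni | verse = 3 syllables

3 syllables


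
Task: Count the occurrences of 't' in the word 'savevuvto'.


Letter 't' in 'savevuvto': found at position(s) 8 = 1 occurrence(s).

1


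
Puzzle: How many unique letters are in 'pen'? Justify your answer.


Unique letters in 'pen': {e, n, p} = 3 distinct letters.

3


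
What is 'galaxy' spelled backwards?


Reverse 'galaxy' character by character: 'yxalag'.

yxalag


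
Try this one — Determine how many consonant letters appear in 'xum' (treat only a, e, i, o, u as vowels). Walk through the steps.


Consonants in 'xum': x, m = 2 consonants.

2


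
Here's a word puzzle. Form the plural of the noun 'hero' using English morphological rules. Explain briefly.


Apply rule: Add -es (consonant + o). 'hero' becomes 'heroes'.

heroes


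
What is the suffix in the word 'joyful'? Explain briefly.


The word 'joyful' = 'joy' (root) + '-ful' (suffix). The suffix is '-ful'.

ful


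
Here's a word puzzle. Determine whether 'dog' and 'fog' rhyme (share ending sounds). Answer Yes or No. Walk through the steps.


Rime (stressed vowel + following sounds) of 'dog': -og = /ɒg/
Rime of 'fog': -og = /ɒg/
/ɒg/ and /ɒg/ are the same ending sound, so the words rhyme.

Yes


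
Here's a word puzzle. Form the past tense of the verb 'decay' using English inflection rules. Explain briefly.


Apply rule: Add -ed. 'decay' becomes 'decayed'.

decayed


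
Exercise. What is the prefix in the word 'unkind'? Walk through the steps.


The word 'unkind' = 'un' (prefix) + 'kind' (root). The prefix is 'un'.

un


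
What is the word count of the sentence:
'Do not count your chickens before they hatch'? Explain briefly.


Split into words: Do | not | count | your | chickens | before | they | hatch = 8 words.

8


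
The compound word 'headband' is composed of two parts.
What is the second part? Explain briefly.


Split 'headband' into 'head' + 'band'. The second part is 'band'.

band


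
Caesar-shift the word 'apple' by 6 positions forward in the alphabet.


Shift each letter by 6: a -> g, p -> v, p -> v, l -> r, e -> k. Result: 'gvvrk'.

gvvrk


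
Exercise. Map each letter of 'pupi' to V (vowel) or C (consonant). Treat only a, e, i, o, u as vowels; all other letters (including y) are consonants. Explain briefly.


Letter mapping: p = C, u = V, p = C, i = V.

CVCV


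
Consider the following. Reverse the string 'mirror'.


Reverse 'mirror' character by character: 'rorrim'.

rorrim


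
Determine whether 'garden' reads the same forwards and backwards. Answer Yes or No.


Forward: 'garden'
Reversed: 'nedrag'
They differ.

No


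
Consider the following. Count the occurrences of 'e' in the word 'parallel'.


Letter 'e' in 'parallel': found at position(s) 7 = 1 occurrence(s).

1


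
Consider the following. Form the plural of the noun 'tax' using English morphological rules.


Apply rule: Add -es (sibilant/fricative ending). 'tax' becomes 'taxes'.

taxes


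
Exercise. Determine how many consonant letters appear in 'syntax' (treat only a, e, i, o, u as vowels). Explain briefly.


Consonants in 'syntax': s, y, n, t, x = 5 consonants.

5


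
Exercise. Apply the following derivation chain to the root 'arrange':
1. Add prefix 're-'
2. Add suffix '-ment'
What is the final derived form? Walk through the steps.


Step 1: Add prefix 're-' to 'arrange' = 'rearrange'
Step 2: Add suffix '-ment' to 'rearrange' = 'rearrangement'

rearrangement


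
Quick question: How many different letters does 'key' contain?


Unique letters in 'key': {e, k, y} = 3 distinct letters.

3


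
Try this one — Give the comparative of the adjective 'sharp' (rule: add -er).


Apply comparative formation (add -er): 'sharp' -> 'sharper'.

sharper


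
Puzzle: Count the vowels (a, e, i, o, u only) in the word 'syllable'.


Vowels in 'syllable': a, e = 2 vowels.

2


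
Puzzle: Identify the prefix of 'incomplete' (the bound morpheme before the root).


The word 'incomplete' = 'in' (prefix) + 'complete' (root). The prefix is 'in'.

in


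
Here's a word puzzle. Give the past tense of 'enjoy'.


Apply rule: Add -ed. 'enjoy' becomes 'enjoyed'.

enjoyed


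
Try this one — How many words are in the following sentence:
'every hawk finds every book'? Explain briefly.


Split into words: every | hawk | finds | every | book = 5 words.

5


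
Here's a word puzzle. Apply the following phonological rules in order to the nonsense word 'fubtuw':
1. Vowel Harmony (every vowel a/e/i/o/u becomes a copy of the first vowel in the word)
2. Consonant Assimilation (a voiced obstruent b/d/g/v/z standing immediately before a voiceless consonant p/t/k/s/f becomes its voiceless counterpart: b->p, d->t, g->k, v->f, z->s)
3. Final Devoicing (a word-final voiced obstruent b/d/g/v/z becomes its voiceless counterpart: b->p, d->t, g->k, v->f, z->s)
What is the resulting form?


Starting form: 'fubtuw'
Rule 1: Vowel Harmony: all vowels already match. No change.
Rule 2: Consonant Assimilation: voiced obstruent before voiceless consonant becomes voiceless ('bt' -> 'pt'). 'fubtuw' -> 'fuptuw'
Rule 3: Final Devoicing: final consonant 'w' is not one of the voiced obstruents b/d/g/v/z. No change.
Final form: 'fuptuw'

fuptuw


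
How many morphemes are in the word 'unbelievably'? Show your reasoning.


Decomposition: un- (prefix) + believe (root) + -able (suffix) + -ly (suffix) = 4 morpheme(s)

4 morphemes


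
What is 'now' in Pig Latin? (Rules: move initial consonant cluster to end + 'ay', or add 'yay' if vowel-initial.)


'now': move consonant cluster 'n' to end and add 'ay': 'ownay'.

ownay


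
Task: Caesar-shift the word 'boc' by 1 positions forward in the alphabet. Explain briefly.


Shift each letter by 1: b -> c, o -> p, c -> d. Result: 'cpd'.

cpd


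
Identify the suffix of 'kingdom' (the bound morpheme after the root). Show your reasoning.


The word 'kingdom' = 'king' (root) + '-dom' (suffix). The suffix is '-dom'.

dom


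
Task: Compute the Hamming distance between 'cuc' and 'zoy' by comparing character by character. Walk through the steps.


Alignment:
Position 1: 'c' vs 'z' = DIFFER
Position 2: 'u' vs 'o' = DIFFER
Position 3: 'c' vs 'y' = DIFFER
Total differences: 3

3


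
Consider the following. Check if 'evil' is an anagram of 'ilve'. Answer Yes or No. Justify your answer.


Sorted letters of 'evil': 'eilv'
Sorted letters of 'ilve': 'eilv'
They match.

Yes


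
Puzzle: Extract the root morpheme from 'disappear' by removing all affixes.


Remove prefix 'dis' from 'disappear' to get root 'appear'.

appear


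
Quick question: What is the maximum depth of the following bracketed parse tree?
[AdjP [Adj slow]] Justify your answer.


Count bracket nesting levels:
'[' at pos 0: depth = 1
'[' at pos 6: depth = 2
Maximum depth reached: 2

2


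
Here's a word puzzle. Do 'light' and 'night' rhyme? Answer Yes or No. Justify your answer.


Rime (stressed vowel + following sounds) of 'light': -ight = /aɪt/
Rime of 'night': -ight = /aɪt/
/aɪt/ and /aɪt/ are the same ending sound, so the words rhyme.

Yes


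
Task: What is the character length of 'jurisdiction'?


Spell out 'jurisdiction' and number each letter: j(1), u(2), r(3), i(4), s(5), d(6), i(7), c(8), t(9), i(10), o(11), n(12). Total: 12 letters.

12


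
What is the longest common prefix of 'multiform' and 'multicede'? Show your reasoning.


Compare from the start: 5 characters match: 'multi'. Mismatch at position 6: 'f' vs 'c'.

multi


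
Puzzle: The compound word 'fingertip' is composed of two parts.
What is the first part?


Split 'fingertip' into 'finger' + 'tip'. The first part is 'finger'.

finger


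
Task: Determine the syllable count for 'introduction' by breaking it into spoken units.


Break 'introduction' into syllables: in-tro-duc-tion -> in | tro | duc | tion = 4 syllables

4 syllables


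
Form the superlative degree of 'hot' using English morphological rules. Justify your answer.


Apply superlative formation (double final consonant, add -est): 'hot' -> 'hottest'.

hottest


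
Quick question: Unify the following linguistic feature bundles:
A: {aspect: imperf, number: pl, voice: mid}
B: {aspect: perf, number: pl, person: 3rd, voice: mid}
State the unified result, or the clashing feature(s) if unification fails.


Compare features:
aspect: A=imperf vs B=perf -> CLASH
number: A=pl vs B=pl -> unified: pl
person: A=_ vs B=3rd -> unified: 3rd
voice: A=mid vs B=mid -> unified: mid
Clash detected on feature 'aspect' (imperf vs perf); unification fails.

CLASH on 'aspect' (imperf vs perf)


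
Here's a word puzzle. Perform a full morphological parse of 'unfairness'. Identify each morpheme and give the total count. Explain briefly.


Step 1: Identify prefix: 'un' (meaning: not/reverse)
Step 2: Identify root: 'fair'
Step 3: Identify suffix(es): 'ness'
Decomposition: un- (prefix: not/reverse) + fair (root) + -ness (suffix: state of)
Total morphemes: 3

3 morphemes (un- (prefix: not/reverse) + fair (root) + -ness (suffix: state of))


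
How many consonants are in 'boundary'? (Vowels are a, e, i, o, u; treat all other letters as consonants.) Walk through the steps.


Consonants in 'boundary': b, n, d, r, y = 5 consonants.

5


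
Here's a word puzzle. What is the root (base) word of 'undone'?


Remove prefix 'un' from 'undone' to get root 'done'.

done


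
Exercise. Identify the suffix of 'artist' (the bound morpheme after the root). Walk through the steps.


The word 'artist' = 'art' (root) + '-ist' (suffix). The suffix is '-ist'.

ist


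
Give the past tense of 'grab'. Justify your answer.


Apply rule: Double final consonant and add -ed. 'grab' becomes 'grabbed'.

grabbed


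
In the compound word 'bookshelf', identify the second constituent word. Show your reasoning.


Split 'bookshelf' into 'book' + 'shelf'. The second part is 'shelf'.

shelf


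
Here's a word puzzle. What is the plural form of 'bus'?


Apply rule: Add -es (sibilant/fricative ending). 'bus' becomes 'buses'.

buses


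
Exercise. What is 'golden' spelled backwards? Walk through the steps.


Reverse 'golden' character by character: 'nedlog'.

nedlog


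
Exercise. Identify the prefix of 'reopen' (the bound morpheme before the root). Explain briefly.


The word 'reopen' = 're' (prefix) + 'open' (root). The prefix is 're'.

re


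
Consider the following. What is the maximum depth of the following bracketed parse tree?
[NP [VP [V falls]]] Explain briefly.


Count bracket nesting levels:
'[' at pos 0: depth = 1
'[' at pos 4: depth = 2
'[' at pos 8: depth = 3
Maximum depth reached: 3

3


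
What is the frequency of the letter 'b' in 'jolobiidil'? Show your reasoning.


Letter 'b' in 'jolobiidil': found at position(s) 5 = 1 occurrence(s).

1


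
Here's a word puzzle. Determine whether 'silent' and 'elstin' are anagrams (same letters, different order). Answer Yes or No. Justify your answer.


Sorted letters of 'silent': 'eilnst'
Sorted letters of 'elstin': 'eilnst'
They match.

Yes


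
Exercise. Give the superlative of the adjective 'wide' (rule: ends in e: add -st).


Apply superlative formation (ends in e: add -st): 'wide' -> 'widest'.

widest


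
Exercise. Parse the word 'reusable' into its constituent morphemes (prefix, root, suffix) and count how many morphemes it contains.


Step 1: Identify prefix: 're' (meaning: again)
Step 2: Identify root: 'use'
Step 3: Identify suffix(es): 'able'
Decomposition: re- (prefix: again) + use (root) + -able (suffix: capable of)
Total morphemes: 3

3 morphemes (re- (prefix: again) + use (root) + -able (suffix: capable of))


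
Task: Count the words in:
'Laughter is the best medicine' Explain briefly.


Split into words: Laughter | is | the | best | medicine = 5 words.

5


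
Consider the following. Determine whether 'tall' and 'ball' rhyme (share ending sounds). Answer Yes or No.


Rime (stressed vowel + following sounds) of 'tall': -all = /ɔːl/
Rime of 'ball': -all = /ɔːl/
/ɔːl/ and /ɔːl/ are the same ending sound, so the words rhyme.

Yes


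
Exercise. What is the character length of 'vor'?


Spell out 'vor' and number each letter: v(1), o(2), r(3). Total: 3 letters.

3


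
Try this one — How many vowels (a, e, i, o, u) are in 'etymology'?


Vowels in 'etymology': e, o, o = 3 vowels.

3


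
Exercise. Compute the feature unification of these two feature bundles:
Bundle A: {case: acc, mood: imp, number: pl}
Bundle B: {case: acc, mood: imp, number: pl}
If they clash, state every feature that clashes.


Compare features:
case: A=acc vs B=acc -> unified: acc
mood: A=imp vs B=imp -> unified: imp
number: A=pl vs B=pl -> unified: pl
No clashes found.

Unified: {case: acc, mood: imp, number: pl}


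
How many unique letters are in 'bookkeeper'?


Unique letters in 'bookkeeper': {b, e, k, o, p, r} = 6 distinct letters.

6


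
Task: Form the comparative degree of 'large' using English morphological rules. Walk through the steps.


Apply comparative formation (ends in e: add -r): 'large' -> 'larger'.

larger


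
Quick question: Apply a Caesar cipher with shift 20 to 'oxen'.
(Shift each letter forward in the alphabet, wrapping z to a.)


Shift each letter by 20: o -> i, x -> r, e -> y, n -> h. Result: 'iryh'.

iryh


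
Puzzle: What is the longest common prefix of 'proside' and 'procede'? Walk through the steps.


Compare from the start: 3 characters match: 'pro'. Mismatch at position 4: 's' vs 'c'.

pro


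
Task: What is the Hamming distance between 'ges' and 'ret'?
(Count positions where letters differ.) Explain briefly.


Alignment:
Position 1: 'g' vs 'r' = DIFFER
Position 2: 'e' vs 'e' = match
Position 3: 's' vs 't' = DIFFER
Total differences: 2

2


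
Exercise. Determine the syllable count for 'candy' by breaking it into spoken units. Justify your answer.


Break 'candy' into syllables: can-dy -> can | dy = 2 syllables

2 syllables


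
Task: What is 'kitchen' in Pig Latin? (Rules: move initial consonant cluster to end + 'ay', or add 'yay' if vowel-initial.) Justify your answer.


'kitchen': move consonant cluster 'k' to end and add 'ay': 'itchenkay'.

itchenkay


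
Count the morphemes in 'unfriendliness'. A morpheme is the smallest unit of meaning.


Decomposition: un- (prefix) + friend (root) + -ly (suffix) + -ness (suffix) = 4 morpheme(s)

4 morphemes


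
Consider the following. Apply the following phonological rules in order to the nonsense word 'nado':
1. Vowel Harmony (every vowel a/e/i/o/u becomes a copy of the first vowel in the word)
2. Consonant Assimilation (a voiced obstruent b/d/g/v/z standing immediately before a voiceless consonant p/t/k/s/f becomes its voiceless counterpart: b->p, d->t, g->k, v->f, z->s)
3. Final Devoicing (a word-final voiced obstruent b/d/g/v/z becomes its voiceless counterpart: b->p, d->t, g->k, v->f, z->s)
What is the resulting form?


Starting form: 'nado'
Rule 1: Vowel Harmony: all vowels become 'a' (matching first vowel). 'nado' -> 'nada'
Rule 2: Consonant Assimilation: no voiced obstruent (b/d/g/v/z) stands immediately before a voiceless consonant (p/t/k/s/f). No change.
Rule 3: Final Devoicing: the word ends in the vowel 'a', not a consonant. No change.
Final form: 'nada'

nada


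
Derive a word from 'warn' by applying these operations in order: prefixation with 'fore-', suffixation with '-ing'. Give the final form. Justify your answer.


Step 1: Add prefix 'fore-' to 'warn' = 'forewarn'
Step 2: Add suffix '-ing' to 'forewarn' = 'forewarning'

forewarning


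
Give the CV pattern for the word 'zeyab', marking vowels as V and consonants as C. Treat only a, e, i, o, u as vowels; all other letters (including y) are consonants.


Letter mapping: z = C, e = V, y = C, a = V, b = C.

CVCVC


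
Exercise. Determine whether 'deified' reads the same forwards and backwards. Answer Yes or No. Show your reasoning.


Forward: 'deified'
Reversed: 'deified'
They are identical.

Yes


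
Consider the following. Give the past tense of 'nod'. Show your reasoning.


Apply rule: Double final consonant and add -ed. 'nod' becomes 'nodded'.

nodded


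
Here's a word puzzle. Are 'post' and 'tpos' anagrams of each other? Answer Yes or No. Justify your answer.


Sorted letters of 'post': 'opst'
Sorted letters of 'tpos': 'opst'
They match.

Yes


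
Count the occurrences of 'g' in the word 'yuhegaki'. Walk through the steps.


Letter 'g' in 'yuhegaki': found at position(s) 5 = 1 occurrence(s).

1


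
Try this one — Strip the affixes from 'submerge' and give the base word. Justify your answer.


Remove prefix 'sub' from 'submerge' to get root 'merge'.

merge


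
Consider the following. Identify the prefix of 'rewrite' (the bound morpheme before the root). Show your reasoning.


The word 'rewrite' = 're' (prefix) + 'write' (root). The prefix is 're'.

re


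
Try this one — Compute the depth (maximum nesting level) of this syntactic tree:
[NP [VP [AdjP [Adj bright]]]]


Count bracket nesting levels:
'[' at pos 0: depth = 1
'[' at pos 4: depth = 2
'[' at pos 8: depth = 3
'[' at pos 14: depth = 4
Maximum depth reached: 4

4


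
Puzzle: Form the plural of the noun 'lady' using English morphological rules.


Apply rule: Change -y to -ies (consonant + y). 'lady' becomes 'ladies'.

ladies


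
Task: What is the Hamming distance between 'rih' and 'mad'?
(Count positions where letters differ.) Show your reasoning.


Alignment:
Position 1: 'r' vs 'm' = DIFFER
Position 2: 'i' vs 'a' = DIFFER
Position 3: 'h' vs 'd' = DIFFER
Total differences: 3

3


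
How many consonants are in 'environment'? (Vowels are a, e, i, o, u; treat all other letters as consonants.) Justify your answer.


Consonants in 'environment': n, v, r, n, m, n, t = 7 consonants.

7


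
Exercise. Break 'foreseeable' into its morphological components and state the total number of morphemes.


Step 1: Identify prefix: 'fore' (meaning: before/front)
Step 2: Identify root: 'see'
Step 3: Identify suffix(es): 'able'
Decomposition: fore- (prefix: before/front) + see (root) + -able (suffix: capable of)
Total morphemes: 3

3 morphemes (fore- (prefix: before/front) + see (root) + -able (suffix: capable of))


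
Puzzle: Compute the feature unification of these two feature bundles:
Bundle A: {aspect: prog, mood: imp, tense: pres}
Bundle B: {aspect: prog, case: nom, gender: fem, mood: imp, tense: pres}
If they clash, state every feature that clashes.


Compare features:
aspect: A=prog vs B=prog -> unified: prog
case: A=_ vs B=nom -> unified: nom
gender: A=_ vs B=fem -> unified: fem
mood: A=imp vs B=imp -> unified: imp
tense: A=pres vs B=pres -> unified: pres
No clashes found.

Unified: {aspect: prog, case: nom, gender: fem, mood: imp, tense: pres}


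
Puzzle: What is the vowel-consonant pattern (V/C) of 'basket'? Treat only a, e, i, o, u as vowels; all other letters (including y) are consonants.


Letter mapping: b = C, a = V, s = C, k = C, e = V, t = C.

CVCCVC


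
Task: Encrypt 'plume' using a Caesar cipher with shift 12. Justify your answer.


Shift each letter by 12: p -> b, l -> x, u -> g, m -> y, e -> q. Result: 'bxgyq'.

bxgyq


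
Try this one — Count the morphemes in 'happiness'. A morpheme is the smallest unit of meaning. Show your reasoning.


Decomposition: happy (root) + -ness (suffix) = 2 morpheme(s)

2 morphemes


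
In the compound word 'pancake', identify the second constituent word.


Split 'pancake' into 'pan' + 'cake'. The second part is 'cake'.

cake


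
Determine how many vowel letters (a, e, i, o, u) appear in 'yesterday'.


Vowels in 'yesterday': e, e, a = 3 vowels.

3


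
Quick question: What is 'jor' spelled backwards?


Reverse 'jor' character by character: 'roj'.

roj


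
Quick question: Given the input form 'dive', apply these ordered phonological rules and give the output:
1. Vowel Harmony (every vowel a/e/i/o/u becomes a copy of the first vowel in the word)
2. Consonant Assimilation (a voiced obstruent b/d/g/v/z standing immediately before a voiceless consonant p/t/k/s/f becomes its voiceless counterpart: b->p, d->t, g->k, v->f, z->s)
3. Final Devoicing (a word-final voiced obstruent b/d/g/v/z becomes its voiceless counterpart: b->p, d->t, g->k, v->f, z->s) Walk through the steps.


Starting form: 'dive'
Rule 1: Vowel Harmony: all vowels become 'i' (matching first vowel). 'dive' -> 'divi'
Rule 2: Consonant Assimilation: no voiced obstruent (b/d/g/v/z) stands immediately before a voiceless consonant (p/t/k/s/f). No change.
Rule 3: Final Devoicing: the word ends in the vowel 'i', not a consonant. No change.
Final form: 'divi'

divi


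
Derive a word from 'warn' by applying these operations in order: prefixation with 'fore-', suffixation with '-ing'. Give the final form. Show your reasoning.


Step 1: Add prefix 'fore-' to 'warn' = 'forewarn'
Step 2: Add suffix '-ing' to 'forewarn' = 'forewarning'

forewarning


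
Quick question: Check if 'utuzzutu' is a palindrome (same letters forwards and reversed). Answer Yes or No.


Forward: 'utuzzutu'
Reversed: 'utuzzutu'
They are identical.

Yes


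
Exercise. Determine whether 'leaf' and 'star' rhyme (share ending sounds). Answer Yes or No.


Rime (stressed vowel + following sounds) of 'leaf': -eaf = /iːf/
Rime of 'star': -ar = /ɑːr/
/iːf/ and /ɑːr/ are different ending sounds, so the words do not rhyme.

No


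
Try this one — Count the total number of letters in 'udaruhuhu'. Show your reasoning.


Spell out 'udaruhuhu' and number each letter: u(1), d(2), a(3), r(4), u(5), h(6), u(7), h(8), u(9). Total: 9 letters.

9


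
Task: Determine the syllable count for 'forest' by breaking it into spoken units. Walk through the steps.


Break 'forest' into syllables: for-est -> for | est = 2 syllables

2 syllables


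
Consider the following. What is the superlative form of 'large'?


Apply superlative formation (ends in e: add -st): 'large' -> 'largest'.

largest


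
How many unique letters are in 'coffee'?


Unique letters in 'coffee': {c, e, f, o} = 4 distinct letters.

4


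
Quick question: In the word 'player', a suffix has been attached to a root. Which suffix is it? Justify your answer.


The word 'player' = 'play' (root) + '-er' (suffix). The suffix is '-er'.

er


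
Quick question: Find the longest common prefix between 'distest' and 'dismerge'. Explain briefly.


Compare from the start: 3 characters match: 'dis'. Mismatch at position 4: 't' vs 'm'.

dis


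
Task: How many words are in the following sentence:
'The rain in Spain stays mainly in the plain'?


Split into words: The | rain | in | Spain | stays | mainly | in | the | plain = 9 words.

9


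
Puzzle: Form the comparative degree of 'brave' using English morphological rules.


Apply comparative formation (ends in e: add -r): 'brave' -> 'braver'.

braver


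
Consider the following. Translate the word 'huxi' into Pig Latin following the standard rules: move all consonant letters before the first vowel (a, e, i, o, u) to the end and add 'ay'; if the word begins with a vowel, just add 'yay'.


'huxi': move consonant cluster 'h' to end and add 'ay': 'uxihay'.

uxihay


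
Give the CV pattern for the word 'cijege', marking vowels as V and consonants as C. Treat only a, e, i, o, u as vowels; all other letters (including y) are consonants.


Letter mapping: c = C, i = V, j = C, e = V, g = C, e = V.

CVCVCV


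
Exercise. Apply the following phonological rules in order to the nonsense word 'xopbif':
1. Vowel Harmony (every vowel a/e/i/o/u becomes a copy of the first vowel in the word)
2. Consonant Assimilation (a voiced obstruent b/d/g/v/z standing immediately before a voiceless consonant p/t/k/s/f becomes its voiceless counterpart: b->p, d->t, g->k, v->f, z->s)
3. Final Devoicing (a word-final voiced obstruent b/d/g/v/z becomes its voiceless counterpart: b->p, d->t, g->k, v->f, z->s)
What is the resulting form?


Starting form: 'xopbif'
Rule 1: Vowel Harmony: all vowels become 'o' (matching first vowel). 'xopbif' -> 'xopbof'
Rule 2: Consonant Assimilation: no voiced obstruent (b/d/g/v/z) stands immediately before a voiceless consonant (p/t/k/s/f). No change.
Rule 3: Final Devoicing: final consonant 'f' is not one of the voiced obstruents b/d/g/v/z. No change.
Final form: 'xopbof'

xopbof


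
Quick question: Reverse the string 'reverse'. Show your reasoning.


Reverse 'reverse' character by character: 'esrever'.

esrever


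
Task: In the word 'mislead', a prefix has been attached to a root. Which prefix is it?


The word 'mislead' = 'mis' (prefix) + 'lead' (root). The prefix is 'mis'.

mis


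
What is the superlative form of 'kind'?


Apply superlative formation (add -est): 'kind' -> 'kindest'.

kindest


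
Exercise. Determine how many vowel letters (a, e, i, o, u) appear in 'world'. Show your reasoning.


Vowels in 'world': o = 1 vowels.

1


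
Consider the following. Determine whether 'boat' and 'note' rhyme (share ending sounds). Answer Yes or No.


Rime (stressed vowel + following sounds) of 'boat': -oat = /oʊt/
Rime of 'note': -ote = /oʊt/
/oʊt/ and /oʊt/ are the same ending sound, so the words rhyme.

Yes
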